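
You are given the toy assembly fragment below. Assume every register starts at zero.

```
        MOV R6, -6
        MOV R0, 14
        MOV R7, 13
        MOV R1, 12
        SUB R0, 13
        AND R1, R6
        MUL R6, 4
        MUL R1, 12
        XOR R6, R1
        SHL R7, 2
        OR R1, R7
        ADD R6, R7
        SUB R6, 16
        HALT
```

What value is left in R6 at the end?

MOV R6, -6 → R6=-6
MOV R0, 14 → R0=14
MOV R7, 13 → R7=13
MOV R1, 12 → R1=12
SUB R0, 13 → R0=14-13=1
AND R1, R6 → R1=12&(-6)=8
MUL R6, 4 → R6=(-6)*4=-24
MUL R1, 12 → R1=8*12=96
XOR R6, R1 → R6=(-24)^96=-120
SHL R7, 2 → R7=13<<2=52
OR R1, R7 → R1=96|52=116
ADD R6, R7 → R6=(-120)+52=-68
SUB R6, 16 → R6=(-68)-16=-84
halt.

-84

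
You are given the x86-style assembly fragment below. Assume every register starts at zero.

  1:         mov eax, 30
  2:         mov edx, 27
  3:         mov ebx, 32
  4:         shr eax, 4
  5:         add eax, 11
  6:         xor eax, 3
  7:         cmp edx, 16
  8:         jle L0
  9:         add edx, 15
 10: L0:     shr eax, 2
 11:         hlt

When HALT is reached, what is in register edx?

42

eax=30
edx=27
ebx=32
eax=30>>4=1
eax=1+11=12
eax=12^3=15
cmp edx, 16  (cmp 27,16)
jle L0: not taken
edx=27+15=42
eax=15>>2=3
halt.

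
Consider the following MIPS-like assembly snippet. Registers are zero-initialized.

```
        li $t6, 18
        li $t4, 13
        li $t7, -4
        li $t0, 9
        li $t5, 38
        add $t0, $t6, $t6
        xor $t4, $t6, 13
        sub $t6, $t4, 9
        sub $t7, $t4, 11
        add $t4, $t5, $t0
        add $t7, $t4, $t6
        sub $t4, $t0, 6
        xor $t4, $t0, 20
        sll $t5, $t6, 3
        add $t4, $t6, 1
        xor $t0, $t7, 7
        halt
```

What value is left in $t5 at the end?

176

li $t6, 18 → $t6=18
li $t4, 13 → $t4=13
li $t7, -4 → $t7=-4
li $t0, 9 → $t0=9
li $t5, 38 → $t5=38
add $t0, $t6, $t6 → $t0=18+18=36
xor $t4, $t6, 13 → $t4=18^13=31
sub $t6, $t4, 9 → $t6=31-9=22
sub $t7, $t4, 11 → $t7=31-11=20
add $t4, $t5, $t0 → $t4=38+36=74
add $t7, $t4, $t6 → $t7=74+22=96
sub $t4, $t0, 6 → $t4=36-6=30
xor $t4, $t0, 20 → $t4=36^20=48
sll $t5, $t6, 3 → $t5=22<<3=176
add $t4, $t6, 1 → $t4=22+1=23
xor $t0, $t7, 7 → $t0=96^7=103
halt.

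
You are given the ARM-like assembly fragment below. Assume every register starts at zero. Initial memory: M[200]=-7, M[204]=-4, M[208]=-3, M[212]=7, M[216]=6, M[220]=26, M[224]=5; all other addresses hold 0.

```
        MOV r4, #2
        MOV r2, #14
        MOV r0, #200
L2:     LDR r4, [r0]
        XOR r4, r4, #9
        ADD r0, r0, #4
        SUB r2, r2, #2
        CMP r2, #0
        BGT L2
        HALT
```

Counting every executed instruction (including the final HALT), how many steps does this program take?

r4=2
r2=14
r0=200
r4=M[200]=-7
r4=(-7)^9=-16
r0=200+4=204
r2=14-2=12
CMP r2, #0  (cmp 12,0)
BGT L2: taken
r4=M[204]=-4
r4=(-4)^9=-11
r0=204+4=208
r2=12-2=10
CMP r2, #0  (cmp 10,0)
BGT L2: taken
r4=M[208]=-3
r4=(-3)^9=-12
r0=208+4=212
r2=10-2=8
CMP r2, #0  (cmp 8,0)
BGT L2: taken
r4=M[212]=7
r4=7^9=14
r0=212+4=216
r2=8-2=6
CMP r2, #0  (cmp 6,0)
BGT L2: taken
r4=M[216]=6
r4=6^9=15
r0=216+4=220
r2=6-2=4
CMP r2, #0  (cmp 4,0)
BGT L2: taken
r4=M[220]=26
r4=26^9=19
r0=220+4=224
r2=4-2=2
CMP r2, #0  (cmp 2,0)
BGT L2: taken
r4=M[224]=5
r4=5^9=12
r0=224+4=228
r2=2-2=0
CMP r2, #0  (cmp 0,0)
BGT L2: not taken
halt.
Total executed instructions: 46.

46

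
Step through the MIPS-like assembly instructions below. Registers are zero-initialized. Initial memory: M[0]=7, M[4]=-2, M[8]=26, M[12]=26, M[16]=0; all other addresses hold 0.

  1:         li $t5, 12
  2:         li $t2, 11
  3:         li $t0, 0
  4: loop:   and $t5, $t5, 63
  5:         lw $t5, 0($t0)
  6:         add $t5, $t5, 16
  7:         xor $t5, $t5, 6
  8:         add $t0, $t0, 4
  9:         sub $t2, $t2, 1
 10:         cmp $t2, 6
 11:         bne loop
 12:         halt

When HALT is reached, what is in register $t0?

20

after li $t5, 12: $t5=12
after li $t2, 11: $t2=11
after li $t0, 0: $t0=0
after and $t5, $t5, 63: $t5=12&63=12
after lw $t5, 0($t0): $t5=M[0]=7
after add $t5, $t5, 16: $t5=7+16=23
after xor $t5, $t5, 6: $t5=23^6=17
after add $t0, $t0, 4: $t0=0+4=4
after sub $t2, $t2, 1: $t2=11-1=10
cmp $t2, 6  (cmp 10,6)
bne loop: taken
after and $t5, $t5, 63: $t5=17&63=17
after lw $t5, 0($t0): $t5=M[4]=-2
after add $t5, $t5, 16: $t5=(-2)+16=14
after xor $t5, $t5, 6: $t5=14^6=8
after add $t0, $t0, 4: $t0=4+4=8
after sub $t2, $t2, 1: $t2=10-1=9
cmp $t2, 6  (cmp 9,6)
bne loop: taken
after and $t5, $t5, 63: $t5=8&63=8
after lw $t5, 0($t0): $t5=M[8]=26
after add $t5, $t5, 16: $t5=26+16=42
after xor $t5, $t5, 6: $t5=42^6=44
after add $t0, $t0, 4: $t0=8+4=12
after sub $t2, $t2, 1: $t2=9-1=8
cmp $t2, 6  (cmp 8,6)
bne loop: taken
after and $t5, $t5, 63: $t5=44&63=44
after lw $t5, 0($t0): $t5=M[12]=26
after add $t5, $t5, 16: $t5=26+16=42
after xor $t5, $t5, 6: $t5=42^6=44
after add $t0, $t0, 4: $t0=12+4=16
after sub $t2, $t2, 1: $t2=8-1=7
cmp $t2, 6  (cmp 7,6)
bne loop: taken
after and $t5, $t5, 63: $t5=44&63=44
after lw $t5, 0($t0): $t5=M[16]=0
after add $t5, $t5, 16: $t5=0+16=16
after xor $t5, $t5, 6: $t5=16^6=22
after add $t0, $t0, 4: $t0=16+4=20
after sub $t2, $t2, 1: $t2=7-1=6
cmp $t2, 6  (cmp 6,6)
bne loop: not taken
halt.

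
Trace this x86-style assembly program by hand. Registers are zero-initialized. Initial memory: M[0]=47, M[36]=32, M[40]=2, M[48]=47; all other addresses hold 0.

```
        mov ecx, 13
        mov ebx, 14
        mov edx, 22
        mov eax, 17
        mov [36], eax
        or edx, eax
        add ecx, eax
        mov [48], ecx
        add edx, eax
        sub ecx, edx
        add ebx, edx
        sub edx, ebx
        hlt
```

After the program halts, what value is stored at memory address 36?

mov ecx, 13 → ecx=13
mov ebx, 14 → ebx=14
mov edx, 22 → edx=22
mov eax, 17 → eax=17
mov [36], eax → M[36]=17
or edx, eax → edx=22|17=23
add ecx, eax → ecx=13+17=30
mov [48], ecx → M[48]=30
add edx, eax → edx=23+17=40
sub ecx, edx → ecx=30-40=-10
add ebx, edx → ebx=14+40=54
sub edx, ebx → edx=40-54=-14
halt.

17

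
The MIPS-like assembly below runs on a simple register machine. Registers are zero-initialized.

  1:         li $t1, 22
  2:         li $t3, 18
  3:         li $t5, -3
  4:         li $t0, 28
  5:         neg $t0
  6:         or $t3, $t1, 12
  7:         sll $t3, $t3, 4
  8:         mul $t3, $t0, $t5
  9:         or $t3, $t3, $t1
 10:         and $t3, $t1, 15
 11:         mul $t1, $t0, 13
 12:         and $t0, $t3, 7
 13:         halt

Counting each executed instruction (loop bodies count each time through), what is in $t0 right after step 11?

after li $t1, 22: $t1=22
after li $t3, 18: $t3=18
after li $t5, -3: $t5=-3
after li $t0, 28: $t0=28
after neg $t0: $t0=-(28)=-28
after or $t3, $t1, 12: $t3=22|12=30
after sll $t3, $t3, 4: $t3=30<<4=480
after mul $t3, $t0, $t5: $t3=(-28)*(-3)=84
after or $t3, $t3, $t1: $t3=84|22=86
after and $t3, $t1, 15: $t3=22&15=6
after mul $t1, $t0, 13: $t1=(-28)*13=-364
After step 11: $t0 = -28.

-28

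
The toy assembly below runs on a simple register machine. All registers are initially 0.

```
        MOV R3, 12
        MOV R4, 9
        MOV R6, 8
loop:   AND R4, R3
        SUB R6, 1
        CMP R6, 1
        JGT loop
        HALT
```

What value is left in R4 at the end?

MOV R3, 12 → R3=12
MOV R4, 9 → R4=9
MOV R6, 8 → R6=8
AND R4, R3 → R4=9&12=8
SUB R6, 1 → R6=8-1=7
CMP R6, 1  (cmp 7,1)
JGT loop: taken
AND R4, R3 → R4=8&12=8
SUB R6, 1 → R6=7-1=6
CMP R6, 1  (cmp 6,1)
JGT loop: taken
AND R4, R3 → R4=8&12=8
SUB R6, 1 → R6=6-1=5
CMP R6, 1  (cmp 5,1)
JGT loop: taken
AND R4, R3 → R4=8&12=8
SUB R6, 1 → R6=5-1=4
CMP R6, 1  (cmp 4,1)
JGT loop: taken
AND R4, R3 → R4=8&12=8
SUB R6, 1 → R6=4-1=3
CMP R6, 1  (cmp 3,1)
JGT loop: taken
AND R4, R3 → R4=8&12=8
SUB R6, 1 → R6=3-1=2
CMP R6, 1  (cmp 2,1)
JGT loop: taken
AND R4, R3 → R4=8&12=8
SUB R6, 1 → R6=2-1=1
CMP R6, 1  (cmp 1,1)
JGT loop: not taken
halt.

8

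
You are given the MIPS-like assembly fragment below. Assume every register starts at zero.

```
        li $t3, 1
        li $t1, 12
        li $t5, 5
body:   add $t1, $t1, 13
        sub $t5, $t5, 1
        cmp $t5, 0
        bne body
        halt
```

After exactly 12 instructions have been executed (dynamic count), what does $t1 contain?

li $t3, 1 → $t3=1
li $t1, 12 → $t1=12
li $t5, 5 → $t5=5
add $t1, $t1, 13 → $t1=12+13=25
sub $t5, $t5, 1 → $t5=5-1=4
cmp $t5, 0  (cmp 4,0)
bne body: taken
add $t1, $t1, 13 → $t1=25+13=38
sub $t5, $t5, 1 → $t5=4-1=3
cmp $t5, 0  (cmp 3,0)
bne body: taken
add $t1, $t1, 13 → $t1=38+13=51
After step 12: $t1 = 51.

51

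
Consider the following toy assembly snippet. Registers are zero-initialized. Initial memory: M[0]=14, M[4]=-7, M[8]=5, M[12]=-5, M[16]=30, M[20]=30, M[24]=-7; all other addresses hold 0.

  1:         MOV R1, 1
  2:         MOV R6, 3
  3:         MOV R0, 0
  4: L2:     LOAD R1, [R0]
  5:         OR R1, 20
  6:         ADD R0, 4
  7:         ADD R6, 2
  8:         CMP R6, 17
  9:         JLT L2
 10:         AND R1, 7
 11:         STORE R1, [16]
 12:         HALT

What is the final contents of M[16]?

5

after MOV R1, 1: R1=1
after MOV R6, 3: R6=3
after MOV R0, 0: R0=0
after LOAD R1, [R0]: R1=M[0]=14
after OR R1, 20: R1=14|20=30
after ADD R0, 4: R0=0+4=4
after ADD R6, 2: R6=3+2=5
CMP R6, 17  (cmp 5,17)
JLT L2: taken
after LOAD R1, [R0]: R1=M[4]=-7
after OR R1, 20: R1=(-7)|20=-3
after ADD R0, 4: R0=4+4=8
after ADD R6, 2: R6=5+2=7
CMP R6, 17  (cmp 7,17)
JLT L2: taken
after LOAD R1, [R0]: R1=M[8]=5
after OR R1, 20: R1=5|20=21
after ADD R0, 4: R0=8+4=12
after ADD R6, 2: R6=7+2=9
CMP R6, 17  (cmp 9,17)
JLT L2: taken
after LOAD R1, [R0]: R1=M[12]=-5
after OR R1, 20: R1=(-5)|20=-1
after ADD R0, 4: R0=12+4=16
after ADD R6, 2: R6=9+2=11
CMP R6, 17  (cmp 11,17)
JLT L2: taken
after LOAD R1, [R0]: R1=M[16]=30
after OR R1, 20: R1=30|20=30
after ADD R0, 4: R0=16+4=20
after ADD R6, 2: R6=11+2=13
CMP R6, 17  (cmp 13,17)
JLT L2: taken
after LOAD R1, [R0]: R1=M[20]=30
after OR R1, 20: R1=30|20=30
after ADD R0, 4: R0=20+4=24
after ADD R6, 2: R6=13+2=15
CMP R6, 17  (cmp 15,17)
JLT L2: taken
after LOAD R1, [R0]: R1=M[24]=-7
after OR R1, 20: R1=(-7)|20=-3
after ADD R0, 4: R0=24+4=28
after ADD R6, 2: R6=15+2=17
CMP R6, 17  (cmp 17,17)
JLT L2: not taken
after AND R1, 7: R1=(-3)&7=5
STORE R1, [16] → M[16]=5
halt.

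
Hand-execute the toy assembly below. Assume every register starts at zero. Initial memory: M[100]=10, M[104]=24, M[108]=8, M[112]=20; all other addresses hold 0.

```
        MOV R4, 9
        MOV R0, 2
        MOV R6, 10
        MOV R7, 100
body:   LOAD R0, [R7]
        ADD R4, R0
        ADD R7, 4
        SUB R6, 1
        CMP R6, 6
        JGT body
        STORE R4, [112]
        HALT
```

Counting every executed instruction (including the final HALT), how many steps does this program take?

R4=9
R0=2
R6=10
R7=100
R0=M[100]=10
R4=9+10=19
R7=100+4=104
R6=10-1=9
CMP R6, 6  (cmp 9,6)
JGT body: taken
R0=M[104]=24
R4=19+24=43
R7=104+4=108
R6=9-1=8
CMP R6, 6  (cmp 8,6)
JGT body: taken
R0=M[108]=8
R4=43+8=51
R7=108+4=112
R6=8-1=7
CMP R6, 6  (cmp 7,6)
JGT body: taken
R0=M[112]=20
R4=51+20=71
R7=112+4=116
R6=7-1=6
CMP R6, 6  (cmp 6,6)
JGT body: not taken
STORE R4, [112] → M[112]=71
halt.
Total executed instructions: 30.

30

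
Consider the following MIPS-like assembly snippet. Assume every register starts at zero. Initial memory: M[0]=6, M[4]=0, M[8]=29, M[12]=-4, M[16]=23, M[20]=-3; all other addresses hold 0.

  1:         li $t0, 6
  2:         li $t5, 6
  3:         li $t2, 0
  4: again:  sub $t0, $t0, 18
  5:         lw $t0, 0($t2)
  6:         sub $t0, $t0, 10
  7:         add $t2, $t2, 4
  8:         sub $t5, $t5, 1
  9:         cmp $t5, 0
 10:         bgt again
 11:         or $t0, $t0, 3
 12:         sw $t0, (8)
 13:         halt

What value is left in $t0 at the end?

$t0=6
$t5=6
$t2=0
$t0=6-18=-12
$t0=M[0]=6
$t0=6-10=-4
$t2=0+4=4
$t5=6-1=5
cmp $t5, 0  (cmp 5,0)
bgt again: taken
$t0=(-4)-18=-22
$t0=M[4]=0
$t0=0-10=-10
$t2=4+4=8
$t5=5-1=4
cmp $t5, 0  (cmp 4,0)
bgt again: taken
$t0=(-10)-18=-28
$t0=M[8]=29
$t0=29-10=19
$t2=8+4=12
$t5=4-1=3
cmp $t5, 0  (cmp 3,0)
bgt again: taken
$t0=19-18=1
$t0=M[12]=-4
$t0=(-4)-10=-14
$t2=12+4=16
$t5=3-1=2
cmp $t5, 0  (cmp 2,0)
bgt again: taken
$t0=(-14)-18=-32
$t0=M[16]=23
$t0=23-10=13
$t2=16+4=20
$t5=2-1=1
cmp $t5, 0  (cmp 1,0)
bgt again: taken
$t0=13-18=-5
$t0=M[20]=-3
$t0=(-3)-10=-13
$t2=20+4=24
$t5=1-1=0
cmp $t5, 0  (cmp 0,0)
bgt again: not taken
$t0=(-13)|3=-13
sw $t0, (8) → M[8]=-13
halt.

-13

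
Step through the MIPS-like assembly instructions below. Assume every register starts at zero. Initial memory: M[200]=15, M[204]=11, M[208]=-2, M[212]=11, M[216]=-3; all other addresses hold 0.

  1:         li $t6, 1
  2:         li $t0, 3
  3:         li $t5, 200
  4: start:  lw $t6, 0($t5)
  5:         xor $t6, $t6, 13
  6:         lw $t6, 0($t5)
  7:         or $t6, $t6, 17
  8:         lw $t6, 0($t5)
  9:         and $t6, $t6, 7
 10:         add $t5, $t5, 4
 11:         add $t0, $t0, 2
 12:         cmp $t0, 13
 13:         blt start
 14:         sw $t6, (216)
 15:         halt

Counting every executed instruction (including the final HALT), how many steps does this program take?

$t6=1
$t0=3
$t5=200
$t6=M[200]=15
$t6=15^13=2
$t6=M[200]=15
$t6=15|17=31
$t6=M[200]=15
$t6=15&7=7
$t5=200+4=204
$t0=3+2=5
cmp $t0, 13  (cmp 5,13)
blt start: taken
$t6=M[204]=11
$t6=11^13=6
$t6=M[204]=11
$t6=11|17=27
$t6=M[204]=11
$t6=11&7=3
$t5=204+4=208
$t0=5+2=7
cmp $t0, 13  (cmp 7,13)
blt start: taken
$t6=M[208]=-2
$t6=(-2)^13=-13
$t6=M[208]=-2
$t6=(-2)|17=-1
$t6=M[208]=-2
$t6=(-2)&7=6
$t5=208+4=212
$t0=7+2=9
cmp $t0, 13  (cmp 9,13)
blt start: taken
$t6=M[212]=11
$t6=11^13=6
$t6=M[212]=11
$t6=11|17=27
$t6=M[212]=11
$t6=11&7=3
$t5=212+4=216
$t0=9+2=11
cmp $t0, 13  (cmp 11,13)
blt start: taken
$t6=M[216]=-3
$t6=(-3)^13=-16
$t6=M[216]=-3
$t6=(-3)|17=-3
$t6=M[216]=-3
$t6=(-3)&7=5
$t5=216+4=220
$t0=11+2=13
cmp $t0, 13  (cmp 13,13)
blt start: not taken
sw $t6, (216) → M[216]=5
halt.
Total executed instructions: 55.

55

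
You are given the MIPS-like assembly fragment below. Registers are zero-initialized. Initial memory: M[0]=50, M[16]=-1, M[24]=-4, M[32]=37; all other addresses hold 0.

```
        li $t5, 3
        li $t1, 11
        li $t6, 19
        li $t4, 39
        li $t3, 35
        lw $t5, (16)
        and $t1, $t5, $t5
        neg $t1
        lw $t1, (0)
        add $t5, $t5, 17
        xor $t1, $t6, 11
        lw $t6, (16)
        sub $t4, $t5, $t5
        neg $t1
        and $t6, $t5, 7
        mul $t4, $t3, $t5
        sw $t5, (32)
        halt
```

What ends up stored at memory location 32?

after li $t5, 3: $t5=3
after li $t1, 11: $t1=11
after li $t6, 19: $t6=19
after li $t4, 39: $t4=39
after li $t3, 35: $t3=35
after lw $t5, (16): $t5=M[16]=-1
after and $t1, $t5, $t5: $t1=(-1)&(-1)=-1
after neg $t1: $t1=-(-1)=1
after lw $t1, (0): $t1=M[0]=50
after add $t5, $t5, 17: $t5=(-1)+17=16
after xor $t1, $t6, 11: $t1=19^11=24
after lw $t6, (16): $t6=M[16]=-1
after sub $t4, $t5, $t5: $t4=16-16=0
after neg $t1: $t1=-(24)=-24
after and $t6, $t5, 7: $t6=16&7=0
after mul $t4, $t3, $t5: $t4=35*16=560
sw $t5, (32) → M[32]=16
halt.

16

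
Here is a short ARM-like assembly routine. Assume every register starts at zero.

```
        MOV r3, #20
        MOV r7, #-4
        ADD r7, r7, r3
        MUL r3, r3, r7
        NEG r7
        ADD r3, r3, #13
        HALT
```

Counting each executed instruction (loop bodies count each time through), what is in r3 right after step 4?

320

r3=20
r7=-4
r7=(-4)+20=16
r3=20*16=320
After step 4: r3 = 320.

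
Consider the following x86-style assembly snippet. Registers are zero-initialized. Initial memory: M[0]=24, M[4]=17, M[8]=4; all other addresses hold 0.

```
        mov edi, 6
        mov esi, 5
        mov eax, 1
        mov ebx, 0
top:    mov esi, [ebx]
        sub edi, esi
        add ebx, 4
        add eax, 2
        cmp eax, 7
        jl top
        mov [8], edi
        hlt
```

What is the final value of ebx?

12

edi=6
esi=5
eax=1
ebx=0
esi=M[0]=24
edi=6-24=-18
ebx=0+4=4
eax=1+2=3
cmp eax, 7  (cmp 3,7)
jl top: taken
esi=M[4]=17
edi=(-18)-17=-35
ebx=4+4=8
eax=3+2=5
cmp eax, 7  (cmp 5,7)
jl top: taken
esi=M[8]=4
edi=(-35)-4=-39
ebx=8+4=12
eax=5+2=7
cmp eax, 7  (cmp 7,7)
jl top: not taken
mov [8], edi → M[8]=-39
halt.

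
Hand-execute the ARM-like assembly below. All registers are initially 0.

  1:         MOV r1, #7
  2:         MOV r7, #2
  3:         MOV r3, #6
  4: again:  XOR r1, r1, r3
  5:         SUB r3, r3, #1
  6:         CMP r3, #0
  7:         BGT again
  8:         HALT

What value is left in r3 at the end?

after MOV r1, #7: r1=7
after MOV r7, #2: r7=2
after MOV r3, #6: r3=6
after XOR r1, r1, r3: r1=7^6=1
after SUB r3, r3, #1: r3=6-1=5
CMP r3, #0  (cmp 5,0)
BGT again: taken
after XOR r1, r1, r3: r1=1^5=4
after SUB r3, r3, #1: r3=5-1=4
CMP r3, #0  (cmp 4,0)
BGT again: taken
after XOR r1, r1, r3: r1=4^4=0
after SUB r3, r3, #1: r3=4-1=3
CMP r3, #0  (cmp 3,0)
BGT again: taken
after XOR r1, r1, r3: r1=0^3=3
after SUB r3, r3, #1: r3=3-1=2
CMP r3, #0  (cmp 2,0)
BGT again: taken
after XOR r1, r1, r3: r1=3^2=1
after SUB r3, r3, #1: r3=2-1=1
CMP r3, #0  (cmp 1,0)
BGT again: taken
after XOR r1, r1, r3: r1=1^1=0
after SUB r3, r3, #1: r3=1-1=0
CMP r3, #0  (cmp 0,0)
BGT again: not taken
halt.

0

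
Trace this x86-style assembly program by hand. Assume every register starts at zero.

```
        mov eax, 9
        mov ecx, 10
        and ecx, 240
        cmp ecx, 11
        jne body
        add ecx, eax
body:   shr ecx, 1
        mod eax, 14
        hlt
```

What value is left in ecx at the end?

0

mov eax, 9 → eax=9
mov ecx, 10 → ecx=10
and ecx, 240 → ecx=10&240=0
cmp ecx, 11  (cmp 0,11)
jne body: taken
shr ecx, 1 → ecx=0>>1=0
mod eax, 14 → eax=9%14=9
halt.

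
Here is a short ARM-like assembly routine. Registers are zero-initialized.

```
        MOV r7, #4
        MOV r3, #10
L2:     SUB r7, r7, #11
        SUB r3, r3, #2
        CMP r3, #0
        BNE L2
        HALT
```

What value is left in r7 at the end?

r7=4
r3=10
r7=4-11=-7
r3=10-2=8
CMP r3, #0  (cmp 8,0)
BNE L2: taken
r7=(-7)-11=-18
r3=8-2=6
CMP r3, #0  (cmp 6,0)
BNE L2: taken
r7=(-18)-11=-29
r3=6-2=4
CMP r3, #0  (cmp 4,0)
BNE L2: taken
r7=(-29)-11=-40
r3=4-2=2
CMP r3, #0  (cmp 2,0)
BNE L2: taken
r7=(-40)-11=-51
r3=2-2=0
CMP r3, #0  (cmp 0,0)
BNE L2: not taken
halt.

-51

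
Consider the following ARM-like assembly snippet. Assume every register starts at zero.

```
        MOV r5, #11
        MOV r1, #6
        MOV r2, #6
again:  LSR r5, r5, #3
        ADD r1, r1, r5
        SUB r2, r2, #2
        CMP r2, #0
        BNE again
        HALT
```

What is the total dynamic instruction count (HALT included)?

MOV r5, #11 → r5=11
MOV r1, #6 → r1=6
MOV r2, #6 → r2=6
LSR r5, r5, #3 → r5=11>>3=1
ADD r1, r1, r5 → r1=6+1=7
SUB r2, r2, #2 → r2=6-2=4
CMP r2, #0  (cmp 4,0)
BNE again: taken
LSR r5, r5, #3 → r5=1>>3=0
ADD r1, r1, r5 → r1=7+0=7
SUB r2, r2, #2 → r2=4-2=2
CMP r2, #0  (cmp 2,0)
BNE again: taken
LSR r5, r5, #3 → r5=0>>3=0
ADD r1, r1, r5 → r1=7+0=7
SUB r2, r2, #2 → r2=2-2=0
CMP r2, #0  (cmp 0,0)
BNE again: not taken
halt.
Total executed instructions: 19.

19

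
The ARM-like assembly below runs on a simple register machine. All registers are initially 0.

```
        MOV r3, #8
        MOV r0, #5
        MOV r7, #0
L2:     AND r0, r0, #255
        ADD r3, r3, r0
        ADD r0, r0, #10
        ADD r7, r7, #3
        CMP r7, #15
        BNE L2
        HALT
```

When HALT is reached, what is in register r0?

MOV r3, #8 → r3=8
MOV r0, #5 → r0=5
MOV r7, #0 → r7=0
AND r0, r0, #255 → r0=5&255=5
ADD r3, r3, r0 → r3=8+5=13
ADD r0, r0, #10 → r0=5+10=15
ADD r7, r7, #3 → r7=0+3=3
CMP r7, #15  (cmp 3,15)
BNE L2: taken
AND r0, r0, #255 → r0=15&255=15
ADD r3, r3, r0 → r3=13+15=28
ADD r0, r0, #10 → r0=15+10=25
ADD r7, r7, #3 → r7=3+3=6
CMP r7, #15  (cmp 6,15)
BNE L2: taken
AND r0, r0, #255 → r0=25&255=25
ADD r3, r3, r0 → r3=28+25=53
ADD r0, r0, #10 → r0=25+10=35
ADD r7, r7, #3 → r7=6+3=9
CMP r7, #15  (cmp 9,15)
BNE L2: taken
AND r0, r0, #255 → r0=35&255=35
ADD r3, r3, r0 → r3=53+35=88
ADD r0, r0, #10 → r0=35+10=45
ADD r7, r7, #3 → r7=9+3=12
CMP r7, #15  (cmp 12,15)
BNE L2: taken
AND r0, r0, #255 → r0=45&255=45
ADD r3, r3, r0 → r3=88+45=133
ADD r0, r0, #10 → r0=45+10=55
ADD r7, r7, #3 → r7=12+3=15
CMP r7, #15  (cmp 15,15)
BNE L2: not taken
halt.

55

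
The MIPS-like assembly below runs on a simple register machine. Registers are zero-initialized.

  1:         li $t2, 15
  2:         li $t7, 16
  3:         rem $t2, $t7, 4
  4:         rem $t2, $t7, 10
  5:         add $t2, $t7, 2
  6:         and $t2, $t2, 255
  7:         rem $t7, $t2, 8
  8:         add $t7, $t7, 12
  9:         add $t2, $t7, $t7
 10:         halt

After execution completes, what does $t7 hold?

li $t2, 15 → $t2=15
li $t7, 16 → $t7=16
rem $t2, $t7, 4 → $t2=16%4=0
rem $t2, $t7, 10 → $t2=16%10=6
add $t2, $t7, 2 → $t2=16+2=18
and $t2, $t2, 255 → $t2=18&255=18
rem $t7, $t2, 8 → $t7=18%8=2
add $t7, $t7, 12 → $t7=2+12=14
add $t2, $t7, $t7 → $t2=14+14=28
halt.

14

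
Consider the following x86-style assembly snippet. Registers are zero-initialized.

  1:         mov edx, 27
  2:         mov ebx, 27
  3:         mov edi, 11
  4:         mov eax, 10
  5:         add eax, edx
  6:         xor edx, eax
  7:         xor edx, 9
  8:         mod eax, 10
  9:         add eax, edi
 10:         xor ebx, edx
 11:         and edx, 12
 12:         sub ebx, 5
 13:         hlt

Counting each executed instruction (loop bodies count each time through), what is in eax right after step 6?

37

edx=27
ebx=27
edi=11
eax=10
eax=10+27=37
edx=27^37=62
After step 6: eax = 37.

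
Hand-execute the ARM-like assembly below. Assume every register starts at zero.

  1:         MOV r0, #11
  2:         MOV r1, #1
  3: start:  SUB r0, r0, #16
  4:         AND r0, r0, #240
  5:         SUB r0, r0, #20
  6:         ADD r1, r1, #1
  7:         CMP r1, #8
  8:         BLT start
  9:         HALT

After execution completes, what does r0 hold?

after MOV r0, #11: r0=11
after MOV r1, #1: r1=1
after SUB r0, r0, #16: r0=11-16=-5
after AND r0, r0, #240: r0=(-5)&240=240
after SUB r0, r0, #20: r0=240-20=220
after ADD r1, r1, #1: r1=1+1=2
CMP r1, #8  (cmp 2,8)
BLT start: taken
after SUB r0, r0, #16: r0=220-16=204
after AND r0, r0, #240: r0=204&240=192
after SUB r0, r0, #20: r0=192-20=172
after ADD r1, r1, #1: r1=2+1=3
CMP r1, #8  (cmp 3,8)
BLT start: taken
after SUB r0, r0, #16: r0=172-16=156
after AND r0, r0, #240: r0=156&240=144
after SUB r0, r0, #20: r0=144-20=124
after ADD r1, r1, #1: r1=3+1=4
CMP r1, #8  (cmp 4,8)
BLT start: taken
after SUB r0, r0, #16: r0=124-16=108
after AND r0, r0, #240: r0=108&240=96
after SUB r0, r0, #20: r0=96-20=76
after ADD r1, r1, #1: r1=4+1=5
CMP r1, #8  (cmp 5,8)
BLT start: taken
after SUB r0, r0, #16: r0=76-16=60
after AND r0, r0, #240: r0=60&240=48
after SUB r0, r0, #20: r0=48-20=28
after ADD r1, r1, #1: r1=5+1=6
CMP r1, #8  (cmp 6,8)
BLT start: taken
after SUB r0, r0, #16: r0=28-16=12
after AND r0, r0, #240: r0=12&240=0
after SUB r0, r0, #20: r0=0-20=-20
after ADD r1, r1, #1: r1=6+1=7
CMP r1, #8  (cmp 7,8)
BLT start: taken
after SUB r0, r0, #16: r0=(-20)-16=-36
after AND r0, r0, #240: r0=(-36)&240=208
after SUB r0, r0, #20: r0=208-20=188
after ADD r1, r1, #1: r1=7+1=8
CMP r1, #8  (cmp 8,8)
BLT start: not taken
halt.

188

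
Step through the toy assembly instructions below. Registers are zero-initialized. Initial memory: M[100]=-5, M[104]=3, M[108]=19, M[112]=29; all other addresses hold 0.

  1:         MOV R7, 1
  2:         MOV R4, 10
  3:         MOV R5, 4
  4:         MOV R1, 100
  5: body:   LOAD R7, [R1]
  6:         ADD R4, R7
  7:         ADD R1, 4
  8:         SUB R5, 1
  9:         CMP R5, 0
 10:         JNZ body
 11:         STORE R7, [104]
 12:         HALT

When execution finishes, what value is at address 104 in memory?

29

MOV R7, 1 → R7=1
MOV R4, 10 → R4=10
MOV R5, 4 → R5=4
MOV R1, 100 → R1=100
LOAD R7, [R1] → R7=M[100]=-5
ADD R4, R7 → R4=10+(-5)=5
ADD R1, 4 → R1=100+4=104
SUB R5, 1 → R5=4-1=3
CMP R5, 0  (cmp 3,0)
JNZ body: taken
LOAD R7, [R1] → R7=M[104]=3
ADD R4, R7 → R4=5+3=8
ADD R1, 4 → R1=104+4=108
SUB R5, 1 → R5=3-1=2
CMP R5, 0  (cmp 2,0)
JNZ body: taken
LOAD R7, [R1] → R7=M[108]=19
ADD R4, R7 → R4=8+19=27
ADD R1, 4 → R1=108+4=112
SUB R5, 1 → R5=2-1=1
CMP R5, 0  (cmp 1,0)
JNZ body: taken
LOAD R7, [R1] → R7=M[112]=29
ADD R4, R7 → R4=27+29=56
ADD R1, 4 → R1=112+4=116
SUB R5, 1 → R5=1-1=0
CMP R5, 0  (cmp 0,0)
JNZ body: not taken
STORE R7, [104] → M[104]=29
halt.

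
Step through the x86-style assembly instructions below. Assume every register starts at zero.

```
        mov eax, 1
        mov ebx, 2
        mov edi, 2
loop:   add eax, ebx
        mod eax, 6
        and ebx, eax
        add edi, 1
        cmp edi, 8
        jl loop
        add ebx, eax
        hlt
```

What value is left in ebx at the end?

5

eax=1
ebx=2
edi=2
eax=1+2=3
eax=3%6=3
ebx=2&3=2
edi=2+1=3
cmp edi, 8  (cmp 3,8)
jl loop: taken
eax=3+2=5
eax=5%6=5
ebx=2&5=0
edi=3+1=4
cmp edi, 8  (cmp 4,8)
jl loop: taken
eax=5+0=5
eax=5%6=5
ebx=0&5=0
edi=4+1=5
cmp edi, 8  (cmp 5,8)
jl loop: taken
eax=5+0=5
eax=5%6=5
ebx=0&5=0
edi=5+1=6
cmp edi, 8  (cmp 6,8)
jl loop: taken
eax=5+0=5
eax=5%6=5
ebx=0&5=0
edi=6+1=7
cmp edi, 8  (cmp 7,8)
jl loop: taken
eax=5+0=5
eax=5%6=5
ebx=0&5=0
edi=7+1=8
cmp edi, 8  (cmp 8,8)
jl loop: not taken
ebx=0+5=5
halt.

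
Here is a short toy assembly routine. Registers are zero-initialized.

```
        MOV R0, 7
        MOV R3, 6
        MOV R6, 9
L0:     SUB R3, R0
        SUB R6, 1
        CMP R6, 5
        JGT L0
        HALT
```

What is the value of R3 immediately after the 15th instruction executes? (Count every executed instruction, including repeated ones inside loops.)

-15

R0=7
R3=6
R6=9
R3=6-7=-1
R6=9-1=8
CMP R6, 5  (cmp 8,5)
JGT L0: taken
R3=(-1)-7=-8
R6=8-1=7
CMP R6, 5  (cmp 7,5)
JGT L0: taken
R3=(-8)-7=-15
R6=7-1=6
CMP R6, 5  (cmp 6,5)
JGT L0: taken
After step 15: R3 = -15.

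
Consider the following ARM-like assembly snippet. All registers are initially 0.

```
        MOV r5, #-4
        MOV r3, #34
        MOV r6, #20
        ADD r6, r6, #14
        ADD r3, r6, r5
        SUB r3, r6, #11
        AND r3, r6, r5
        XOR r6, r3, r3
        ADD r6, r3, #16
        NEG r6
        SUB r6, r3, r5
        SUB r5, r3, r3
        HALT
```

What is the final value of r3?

MOV r5, #-4 → r5=-4
MOV r3, #34 → r3=34
MOV r6, #20 → r6=20
ADD r6, r6, #14 → r6=20+14=34
ADD r3, r6, r5 → r3=34+(-4)=30
SUB r3, r6, #11 → r3=34-11=23
AND r3, r6, r5 → r3=34&(-4)=32
XOR r6, r3, r3 → r6=32^32=0
ADD r6, r3, #16 → r6=32+16=48
NEG r6 → r6=-(48)=-48
SUB r6, r3, r5 → r6=32-(-4)=36
SUB r5, r3, r3 → r5=32-32=0
halt.

32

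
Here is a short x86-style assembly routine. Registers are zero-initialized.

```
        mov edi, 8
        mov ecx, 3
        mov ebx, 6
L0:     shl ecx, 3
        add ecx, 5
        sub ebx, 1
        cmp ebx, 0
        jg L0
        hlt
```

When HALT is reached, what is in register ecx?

mov edi, 8 → edi=8
mov ecx, 3 → ecx=3
mov ebx, 6 → ebx=6
shl ecx, 3 → ecx=3<<3=24
add ecx, 5 → ecx=24+5=29
sub ebx, 1 → ebx=6-1=5
cmp ebx, 0  (cmp 5,0)
jg L0: taken
shl ecx, 3 → ecx=29<<3=232
add ecx, 5 → ecx=232+5=237
sub ebx, 1 → ebx=5-1=4
cmp ebx, 0  (cmp 4,0)
jg L0: taken
shl ecx, 3 → ecx=237<<3=1896
add ecx, 5 → ecx=1896+5=1901
sub ebx, 1 → ebx=4-1=3
cmp ebx, 0  (cmp 3,0)
jg L0: taken
shl ecx, 3 → ecx=1901<<3=15208
add ecx, 5 → ecx=15208+5=15213
sub ebx, 1 → ebx=3-1=2
cmp ebx, 0  (cmp 2,0)
jg L0: taken
shl ecx, 3 → ecx=15213<<3=121704
add ecx, 5 → ecx=121704+5=121709
sub ebx, 1 → ebx=2-1=1
cmp ebx, 0  (cmp 1,0)
jg L0: taken
shl ecx, 3 → ecx=121709<<3=973672
add ecx, 5 → ecx=973672+5=973677
sub ebx, 1 → ebx=1-1=0
cmp ebx, 0  (cmp 0,0)
jg L0: not taken
halt.

973677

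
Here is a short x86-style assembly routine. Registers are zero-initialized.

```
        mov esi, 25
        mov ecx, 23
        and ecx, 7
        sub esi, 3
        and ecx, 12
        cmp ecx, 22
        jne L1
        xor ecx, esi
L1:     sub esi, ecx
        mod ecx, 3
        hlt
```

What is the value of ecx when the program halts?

mov esi, 25 → esi=25
mov ecx, 23 → ecx=23
and ecx, 7 → ecx=23&7=7
sub esi, 3 → esi=25-3=22
and ecx, 12 → ecx=7&12=4
cmp ecx, 22  (cmp 4,22)
jne L1: taken
sub esi, ecx → esi=22-4=18
mod ecx, 3 → ecx=4%3=1
halt.

1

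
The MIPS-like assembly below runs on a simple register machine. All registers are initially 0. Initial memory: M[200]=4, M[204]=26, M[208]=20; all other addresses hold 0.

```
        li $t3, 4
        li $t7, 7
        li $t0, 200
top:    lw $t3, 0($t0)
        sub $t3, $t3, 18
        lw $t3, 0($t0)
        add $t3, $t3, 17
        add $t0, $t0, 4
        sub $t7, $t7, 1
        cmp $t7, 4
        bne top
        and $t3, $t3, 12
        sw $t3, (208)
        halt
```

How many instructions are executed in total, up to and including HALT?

30

$t3=4
$t7=7
$t0=200
$t3=M[200]=4
$t3=4-18=-14
$t3=M[200]=4
$t3=4+17=21
$t0=200+4=204
$t7=7-1=6
cmp $t7, 4  (cmp 6,4)
bne top: taken
$t3=M[204]=26
$t3=26-18=8
$t3=M[204]=26
$t3=26+17=43
$t0=204+4=208
$t7=6-1=5
cmp $t7, 4  (cmp 5,4)
bne top: taken
$t3=M[208]=20
$t3=20-18=2
$t3=M[208]=20
$t3=20+17=37
$t0=208+4=212
$t7=5-1=4
cmp $t7, 4  (cmp 4,4)
bne top: not taken
$t3=37&12=4
sw $t3, (208) → M[208]=4
halt.
Total executed instructions: 30.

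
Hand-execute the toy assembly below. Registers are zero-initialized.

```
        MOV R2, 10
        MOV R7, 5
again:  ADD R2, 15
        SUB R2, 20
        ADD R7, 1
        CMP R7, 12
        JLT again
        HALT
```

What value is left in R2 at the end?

-25

MOV R2, 10 → R2=10
MOV R7, 5 → R7=5
ADD R2, 15 → R2=10+15=25
SUB R2, 20 → R2=25-20=5
ADD R7, 1 → R7=5+1=6
CMP R7, 12  (cmp 6,12)
JLT again: taken
ADD R2, 15 → R2=5+15=20
SUB R2, 20 → R2=20-20=0
ADD R7, 1 → R7=6+1=7
CMP R7, 12  (cmp 7,12)
JLT again: taken
ADD R2, 15 → R2=0+15=15
SUB R2, 20 → R2=15-20=-5
ADD R7, 1 → R7=7+1=8
CMP R7, 12  (cmp 8,12)
JLT again: taken
ADD R2, 15 → R2=(-5)+15=10
SUB R2, 20 → R2=10-20=-10
ADD R7, 1 → R7=8+1=9
CMP R7, 12  (cmp 9,12)
JLT again: taken
ADD R2, 15 → R2=(-10)+15=5
SUB R2, 20 → R2=5-20=-15
ADD R7, 1 → R7=9+1=10
CMP R7, 12  (cmp 10,12)
JLT again: taken
ADD R2, 15 → R2=(-15)+15=0
SUB R2, 20 → R2=0-20=-20
ADD R7, 1 → R7=10+1=11
CMP R7, 12  (cmp 11,12)
JLT again: taken
ADD R2, 15 → R2=(-20)+15=-5
SUB R2, 20 → R2=(-5)-20=-25
ADD R7, 1 → R7=11+1=12
CMP R7, 12  (cmp 12,12)
JLT again: not taken
halt.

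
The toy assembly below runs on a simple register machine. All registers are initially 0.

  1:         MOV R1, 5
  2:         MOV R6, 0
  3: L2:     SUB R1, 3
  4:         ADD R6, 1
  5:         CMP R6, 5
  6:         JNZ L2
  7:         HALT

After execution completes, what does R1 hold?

MOV R1, 5 → R1=5
MOV R6, 0 → R6=0
SUB R1, 3 → R1=5-3=2
ADD R6, 1 → R6=0+1=1
CMP R6, 5  (cmp 1,5)
JNZ L2: taken
SUB R1, 3 → R1=2-3=-1
ADD R6, 1 → R6=1+1=2
CMP R6, 5  (cmp 2,5)
JNZ L2: taken
SUB R1, 3 → R1=(-1)-3=-4
ADD R6, 1 → R6=2+1=3
CMP R6, 5  (cmp 3,5)
JNZ L2: taken
SUB R1, 3 → R1=(-4)-3=-7
ADD R6, 1 → R6=3+1=4
CMP R6, 5  (cmp 4,5)
JNZ L2: taken
SUB R1, 3 → R1=(-7)-3=-10
ADD R6, 1 → R6=4+1=5
CMP R6, 5  (cmp 5,5)
JNZ L2: not taken
halt.

-10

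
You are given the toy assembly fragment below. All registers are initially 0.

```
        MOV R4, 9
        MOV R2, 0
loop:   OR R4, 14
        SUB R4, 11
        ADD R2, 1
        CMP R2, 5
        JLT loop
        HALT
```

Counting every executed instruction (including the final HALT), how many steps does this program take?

28

after MOV R4, 9: R4=9
after MOV R2, 0: R2=0
after OR R4, 14: R4=9|14=15
after SUB R4, 11: R4=15-11=4
after ADD R2, 1: R2=0+1=1
CMP R2, 5  (cmp 1,5)
JLT loop: taken
after OR R4, 14: R4=4|14=14
after SUB R4, 11: R4=14-11=3
after ADD R2, 1: R2=1+1=2
CMP R2, 5  (cmp 2,5)
JLT loop: taken
after OR R4, 14: R4=3|14=15
after SUB R4, 11: R4=15-11=4
after ADD R2, 1: R2=2+1=3
CMP R2, 5  (cmp 3,5)
JLT loop: taken
after OR R4, 14: R4=4|14=14
after SUB R4, 11: R4=14-11=3
after ADD R2, 1: R2=3+1=4
CMP R2, 5  (cmp 4,5)
JLT loop: taken
after OR R4, 14: R4=3|14=15
after SUB R4, 11: R4=15-11=4
after ADD R2, 1: R2=4+1=5
CMP R2, 5  (cmp 5,5)
JLT loop: not taken
halt.
Total executed instructions: 28.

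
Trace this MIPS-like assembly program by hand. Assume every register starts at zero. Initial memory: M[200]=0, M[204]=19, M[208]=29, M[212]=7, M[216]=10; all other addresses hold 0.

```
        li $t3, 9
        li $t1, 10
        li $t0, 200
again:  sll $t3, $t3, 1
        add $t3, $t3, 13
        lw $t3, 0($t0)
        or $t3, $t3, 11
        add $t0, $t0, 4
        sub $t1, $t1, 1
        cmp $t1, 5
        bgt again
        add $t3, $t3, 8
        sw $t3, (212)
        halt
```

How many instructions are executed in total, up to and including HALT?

46

$t3=9
$t1=10
$t0=200
$t3=9<<1=18
$t3=18+13=31
$t3=M[200]=0
$t3=0|11=11
$t0=200+4=204
$t1=10-1=9
cmp $t1, 5  (cmp 9,5)
bgt again: taken
$t3=11<<1=22
$t3=22+13=35
$t3=M[204]=19
$t3=19|11=27
$t0=204+4=208
$t1=9-1=8
cmp $t1, 5  (cmp 8,5)
bgt again: taken
$t3=27<<1=54
$t3=54+13=67
$t3=M[208]=29
$t3=29|11=31
$t0=208+4=212
$t1=8-1=7
cmp $t1, 5  (cmp 7,5)
bgt again: taken
$t3=31<<1=62
$t3=62+13=75
$t3=M[212]=7
$t3=7|11=15
$t0=212+4=216
$t1=7-1=6
cmp $t1, 5  (cmp 6,5)
bgt again: taken
$t3=15<<1=30
$t3=30+13=43
$t3=M[216]=10
$t3=10|11=11
$t0=216+4=220
$t1=6-1=5
cmp $t1, 5  (cmp 5,5)
bgt again: not taken
$t3=11+8=19
sw $t3, (212) → M[212]=19
halt.
Total executed instructions: 46.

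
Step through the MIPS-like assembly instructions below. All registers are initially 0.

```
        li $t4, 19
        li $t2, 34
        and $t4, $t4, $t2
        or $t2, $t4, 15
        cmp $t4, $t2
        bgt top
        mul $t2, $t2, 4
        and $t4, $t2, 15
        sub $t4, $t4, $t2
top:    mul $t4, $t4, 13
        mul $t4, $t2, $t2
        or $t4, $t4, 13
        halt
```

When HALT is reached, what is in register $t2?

60

after li $t4, 19: $t4=19
after li $t2, 34: $t2=34
after and $t4, $t4, $t2: $t4=19&34=2
after or $t2, $t4, 15: $t2=2|15=15
cmp $t4, $t2  (cmp 2,15)
bgt top: not taken
after mul $t2, $t2, 4: $t2=15*4=60
after and $t4, $t2, 15: $t4=60&15=12
after sub $t4, $t4, $t2: $t4=12-60=-48
after mul $t4, $t4, 13: $t4=(-48)*13=-624
after mul $t4, $t2, $t2: $t4=60*60=3600
after or $t4, $t4, 13: $t4=3600|13=3613
halt.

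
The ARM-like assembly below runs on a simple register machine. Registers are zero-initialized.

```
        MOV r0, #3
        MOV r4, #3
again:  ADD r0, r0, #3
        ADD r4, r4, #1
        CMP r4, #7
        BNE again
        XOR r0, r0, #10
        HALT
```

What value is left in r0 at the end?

MOV r0, #3 → r0=3
MOV r4, #3 → r4=3
ADD r0, r0, #3 → r0=3+3=6
ADD r4, r4, #1 → r4=3+1=4
CMP r4, #7  (cmp 4,7)
BNE again: taken
ADD r0, r0, #3 → r0=6+3=9
ADD r4, r4, #1 → r4=4+1=5
CMP r4, #7  (cmp 5,7)
BNE again: taken
ADD r0, r0, #3 → r0=9+3=12
ADD r4, r4, #1 → r4=5+1=6
CMP r4, #7  (cmp 6,7)
BNE again: taken
ADD r0, r0, #3 → r0=12+3=15
ADD r4, r4, #1 → r4=6+1=7
CMP r4, #7  (cmp 7,7)
BNE again: not taken
XOR r0, r0, #10 → r0=15^10=5
halt.

5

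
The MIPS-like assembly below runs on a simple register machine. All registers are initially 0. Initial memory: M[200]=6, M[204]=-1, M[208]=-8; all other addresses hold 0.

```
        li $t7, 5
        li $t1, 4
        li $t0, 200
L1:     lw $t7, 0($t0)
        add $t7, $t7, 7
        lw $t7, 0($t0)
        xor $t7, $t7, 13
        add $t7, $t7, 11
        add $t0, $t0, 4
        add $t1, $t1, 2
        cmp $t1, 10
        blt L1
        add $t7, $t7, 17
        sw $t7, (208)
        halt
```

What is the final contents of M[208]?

17

$t7=5
$t1=4
$t0=200
$t7=M[200]=6
$t7=6+7=13
$t7=M[200]=6
$t7=6^13=11
$t7=11+11=22
$t0=200+4=204
$t1=4+2=6
cmp $t1, 10  (cmp 6,10)
blt L1: taken
$t7=M[204]=-1
$t7=(-1)+7=6
$t7=M[204]=-1
$t7=(-1)^13=-14
$t7=(-14)+11=-3
$t0=204+4=208
$t1=6+2=8
cmp $t1, 10  (cmp 8,10)
blt L1: taken
$t7=M[208]=-8
$t7=(-8)+7=-1
$t7=M[208]=-8
$t7=(-8)^13=-11
$t7=(-11)+11=0
$t0=208+4=212
$t1=8+2=10
cmp $t1, 10  (cmp 10,10)
blt L1: not taken
$t7=0+17=17
sw $t7, (208) → M[208]=17
halt.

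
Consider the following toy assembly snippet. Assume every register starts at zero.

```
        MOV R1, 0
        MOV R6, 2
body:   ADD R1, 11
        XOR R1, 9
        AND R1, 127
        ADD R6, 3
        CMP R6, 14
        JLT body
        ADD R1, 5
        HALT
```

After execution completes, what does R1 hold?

29

after MOV R1, 0: R1=0
after MOV R6, 2: R6=2
after ADD R1, 11: R1=0+11=11
after XOR R1, 9: R1=11^9=2
after AND R1, 127: R1=2&127=2
after ADD R6, 3: R6=2+3=5
CMP R6, 14  (cmp 5,14)
JLT body: taken
after ADD R1, 11: R1=2+11=13
after XOR R1, 9: R1=13^9=4
after AND R1, 127: R1=4&127=4
after ADD R6, 3: R6=5+3=8
CMP R6, 14  (cmp 8,14)
JLT body: taken
after ADD R1, 11: R1=4+11=15
after XOR R1, 9: R1=15^9=6
after AND R1, 127: R1=6&127=6
after ADD R6, 3: R6=8+3=11
CMP R6, 14  (cmp 11,14)
JLT body: taken
after ADD R1, 11: R1=6+11=17
after XOR R1, 9: R1=17^9=24
after AND R1, 127: R1=24&127=24
after ADD R6, 3: R6=11+3=14
CMP R6, 14  (cmp 14,14)
JLT body: not taken
after ADD R1, 5: R1=24+5=29
halt.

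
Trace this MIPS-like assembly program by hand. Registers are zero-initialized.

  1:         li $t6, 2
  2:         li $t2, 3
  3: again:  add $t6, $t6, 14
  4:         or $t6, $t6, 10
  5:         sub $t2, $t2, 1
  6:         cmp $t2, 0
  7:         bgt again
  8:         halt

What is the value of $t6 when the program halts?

li $t6, 2 → $t6=2
li $t2, 3 → $t2=3
add $t6, $t6, 14 → $t6=2+14=16
or $t6, $t6, 10 → $t6=16|10=26
sub $t2, $t2, 1 → $t2=3-1=2
cmp $t2, 0  (cmp 2,0)
bgt again: taken
add $t6, $t6, 14 → $t6=26+14=40
or $t6, $t6, 10 → $t6=40|10=42
sub $t2, $t2, 1 → $t2=2-1=1
cmp $t2, 0  (cmp 1,0)
bgt again: taken
add $t6, $t6, 14 → $t6=42+14=56
or $t6, $t6, 10 → $t6=56|10=58
sub $t2, $t2, 1 → $t2=1-1=0
cmp $t2, 0  (cmp 0,0)
bgt again: not taken
halt.

58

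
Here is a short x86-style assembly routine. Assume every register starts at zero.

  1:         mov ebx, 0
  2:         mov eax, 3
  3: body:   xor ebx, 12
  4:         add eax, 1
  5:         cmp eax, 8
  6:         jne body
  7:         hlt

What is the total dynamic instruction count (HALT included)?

ebx=0
eax=3
ebx=0^12=12
eax=3+1=4
cmp eax, 8  (cmp 4,8)
jne body: taken
ebx=12^12=0
eax=4+1=5
cmp eax, 8  (cmp 5,8)
jne body: taken
ebx=0^12=12
eax=5+1=6
cmp eax, 8  (cmp 6,8)
jne body: taken
ebx=12^12=0
eax=6+1=7
cmp eax, 8  (cmp 7,8)
jne body: taken
ebx=0^12=12
eax=7+1=8
cmp eax, 8  (cmp 8,8)
jne body: not taken
halt.
Total executed instructions: 23.

23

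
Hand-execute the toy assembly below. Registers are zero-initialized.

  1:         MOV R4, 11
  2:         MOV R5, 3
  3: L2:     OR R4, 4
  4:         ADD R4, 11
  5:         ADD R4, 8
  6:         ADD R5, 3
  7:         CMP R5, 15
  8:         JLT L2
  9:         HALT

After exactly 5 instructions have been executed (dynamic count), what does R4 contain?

34

MOV R4, 11 → R4=11
MOV R5, 3 → R5=3
OR R4, 4 → R4=11|4=15
ADD R4, 11 → R4=15+11=26
ADD R4, 8 → R4=26+8=34
After step 5: R4 = 34.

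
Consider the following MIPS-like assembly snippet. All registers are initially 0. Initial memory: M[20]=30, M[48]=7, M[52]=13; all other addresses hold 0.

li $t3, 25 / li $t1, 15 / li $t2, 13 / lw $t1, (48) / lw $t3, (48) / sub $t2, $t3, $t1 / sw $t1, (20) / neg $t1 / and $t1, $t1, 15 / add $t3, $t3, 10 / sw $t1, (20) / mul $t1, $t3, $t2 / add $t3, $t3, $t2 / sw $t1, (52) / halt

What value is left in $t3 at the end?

after li $t3, 25: $t3=25
after li $t1, 15: $t1=15
after li $t2, 13: $t2=13
after lw $t1, (48): $t1=M[48]=7
after lw $t3, (48): $t3=M[48]=7
after sub $t2, $t3, $t1: $t2=7-7=0
sw $t1, (20) → M[20]=7
after neg $t1: $t1=-(7)=-7
after and $t1, $t1, 15: $t1=(-7)&15=9
after add $t3, $t3, 10: $t3=7+10=17
sw $t1, (20) → M[20]=9
after mul $t1, $t3, $t2: $t1=17*0=0
after add $t3, $t3, $t2: $t3=17+0=17
sw $t1, (52) → M[52]=0
halt.

17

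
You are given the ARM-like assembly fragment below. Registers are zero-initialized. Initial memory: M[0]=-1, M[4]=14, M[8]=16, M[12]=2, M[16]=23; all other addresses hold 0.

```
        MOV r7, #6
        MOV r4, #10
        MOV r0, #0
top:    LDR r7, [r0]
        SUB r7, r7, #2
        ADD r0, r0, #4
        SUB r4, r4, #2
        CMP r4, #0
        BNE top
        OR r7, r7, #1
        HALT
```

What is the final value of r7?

21

MOV r7, #6 → r7=6
MOV r4, #10 → r4=10
MOV r0, #0 → r0=0
LDR r7, [r0] → r7=M[0]=-1
SUB r7, r7, #2 → r7=(-1)-2=-3
ADD r0, r0, #4 → r0=0+4=4
SUB r4, r4, #2 → r4=10-2=8
CMP r4, #0  (cmp 8,0)
BNE top: taken
LDR r7, [r0] → r7=M[4]=14
SUB r7, r7, #2 → r7=14-2=12
ADD r0, r0, #4 → r0=4+4=8
SUB r4, r4, #2 → r4=8-2=6
CMP r4, #0  (cmp 6,0)
BNE top: taken
LDR r7, [r0] → r7=M[8]=16
SUB r7, r7, #2 → r7=16-2=14
ADD r0, r0, #4 → r0=8+4=12
SUB r4, r4, #2 → r4=6-2=4
CMP r4, #0  (cmp 4,0)
BNE top: taken
LDR r7, [r0] → r7=M[12]=2
SUB r7, r7, #2 → r7=2-2=0
ADD r0, r0, #4 → r0=12+4=16
SUB r4, r4, #2 → r4=4-2=2
CMP r4, #0  (cmp 2,0)
BNE top: taken
LDR r7, [r0] → r7=M[16]=23
SUB r7, r7, #2 → r7=23-2=21
ADD r0, r0, #4 → r0=16+4=20
SUB r4, r4, #2 → r4=2-2=0
CMP r4, #0  (cmp 0,0)
BNE top: not taken
OR r7, r7, #1 → r7=21|1=21
halt.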